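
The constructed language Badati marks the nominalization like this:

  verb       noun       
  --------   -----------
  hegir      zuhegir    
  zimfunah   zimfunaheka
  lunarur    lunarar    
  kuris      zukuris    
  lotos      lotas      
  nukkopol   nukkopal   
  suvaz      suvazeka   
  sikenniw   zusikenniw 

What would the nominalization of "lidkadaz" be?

lidkadazeka

lotos and kuris both end in -s yet inflect differently (lotas, zukuris), so the final letter is not what conditions the rule; the last vowel is.
"lidkadaz" has last vowel 'a'. The stems whose last vowel is 'a' (suvaz → suvazeka, zimfunah → zimfunaheka) add -eka.
The other patterns: stems whose last vowel is 'o' or 'u' change the last vowel to 'a'; stems whose last vowel is 'i' add the prefix zu-.
So lidkadaz → lidkadazeka.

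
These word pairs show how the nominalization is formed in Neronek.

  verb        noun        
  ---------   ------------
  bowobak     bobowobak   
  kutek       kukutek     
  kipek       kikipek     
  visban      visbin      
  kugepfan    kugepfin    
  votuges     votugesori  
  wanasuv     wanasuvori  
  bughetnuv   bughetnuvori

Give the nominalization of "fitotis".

bowobak and visban both have last vowel 'a' yet inflect differently (bobowobak, visbin), so the last vowel is not what conditions the rule; the final letter is.
"fitotis" ends in -s. The one such stem in the data (votuges → votugesori) adds -ori, so the same rule applies.
The other patterns: stems ending in -k repeat the first consonant+vowel as a prefix; stems ending in -n change the last vowel to 'i'.
So fitotis → fitotisori.

fitotisori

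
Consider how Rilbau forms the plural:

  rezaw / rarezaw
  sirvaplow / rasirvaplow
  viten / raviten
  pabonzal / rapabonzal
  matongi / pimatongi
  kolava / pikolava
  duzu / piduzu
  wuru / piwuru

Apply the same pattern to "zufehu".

rezaw and kolava both have last vowel 'a' yet inflect differently (rarezaw, pikolava), so the last vowel is not what conditions the rule; whether the stem ends in a vowel or a consonant is.
"zufehu" ends in a vowel. The stems ending in a vowel (matongi → pimatongi, kolava → pikolava, duzu → piduzu) add the prefix pi-.
So zufehu → pizufehu.

pizufehu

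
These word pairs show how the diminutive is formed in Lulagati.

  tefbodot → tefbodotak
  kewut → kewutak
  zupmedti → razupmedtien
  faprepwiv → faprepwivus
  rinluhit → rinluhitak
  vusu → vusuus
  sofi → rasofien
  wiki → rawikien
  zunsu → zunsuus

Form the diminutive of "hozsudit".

rinluhit and wiki both have last vowel 'i' yet inflect differently (rinluhitak, rawikien), so the last vowel is not what conditions the rule; the final letter is.
"hozsudit" ends in -t. The stems ending in -t (rinluhit → rinluhitak, tefbodot → tefbodotak, kewut → kewutak) add -ak.
The other patterns: stems ending in -i add ra- … -en around the stem; stems ending in -u or -v add -us.
So hozsudit → hozsuditak.

hozsuditak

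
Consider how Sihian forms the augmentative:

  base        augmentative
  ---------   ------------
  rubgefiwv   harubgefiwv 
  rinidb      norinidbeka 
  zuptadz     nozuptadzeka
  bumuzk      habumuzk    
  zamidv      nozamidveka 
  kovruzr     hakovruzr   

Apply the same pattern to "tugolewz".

zamidv and rubgefiwv both end in -v yet inflect differently (nozamidveka, harubgefiwv), so the final letter is not what conditions the rule; the second-to-last letter is.
"tugolewz" has second-to-last letter 'w'. The one such stem in the data (rubgefiwv → harubgefiwv) adds the prefix ha-, so the same rule applies.
So tugolewz → hatugolewz.

hatugolewz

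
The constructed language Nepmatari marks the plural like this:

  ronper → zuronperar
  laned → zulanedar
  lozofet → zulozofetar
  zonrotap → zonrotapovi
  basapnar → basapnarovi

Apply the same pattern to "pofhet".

zupofhetar

ronper and basapnar both end in -r yet inflect differently (zuronperar, basapnarovi), so the final letter is not what conditions the rule; the last vowel is.
"pofhet" has last vowel 'e'. The stems whose last vowel is 'e' (ronper → zuronperar, laned → zulanedar, lozofet → zulozofetar) add zu- … -ar around the stem.
So pofhet → zupofhetar.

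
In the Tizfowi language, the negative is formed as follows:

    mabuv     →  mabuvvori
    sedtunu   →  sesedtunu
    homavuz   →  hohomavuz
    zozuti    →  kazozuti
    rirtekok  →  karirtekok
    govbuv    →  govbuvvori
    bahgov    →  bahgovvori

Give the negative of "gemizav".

govbuv and homavuz both have last vowel 'u' yet inflect differently (govbuvvori, hohomavuz), so the last vowel is not what conditions the rule; the final letter is.
"gemizav" ends in -v. The stems ending in -v (govbuv → govbuvvori, mabuv → mabuvvori, bahgov → bahgovvori) double the final consonant and add -ori.
The other patterns: stems ending in -u or -z repeat the first consonant+vowel as a prefix; stems ending in -i or -k add the prefix ka-.
So gemizav → gemizavvori.

gemizavvori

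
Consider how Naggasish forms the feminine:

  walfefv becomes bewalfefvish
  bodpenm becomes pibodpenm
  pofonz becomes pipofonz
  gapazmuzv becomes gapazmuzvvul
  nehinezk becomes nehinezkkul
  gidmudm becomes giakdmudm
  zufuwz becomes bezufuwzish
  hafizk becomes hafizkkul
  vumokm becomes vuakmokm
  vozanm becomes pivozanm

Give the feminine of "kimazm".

"kimazm" has second-to-last letter 'z'. The stems whose second-to-last letter is 'z' (hafizk → hafizkkul, gapazmuzv → gapazmuzvvul, nehinezk → nehinezkkul) double the final consonant and add -ul.
So kimazm → kimazmmul.

kimazmmul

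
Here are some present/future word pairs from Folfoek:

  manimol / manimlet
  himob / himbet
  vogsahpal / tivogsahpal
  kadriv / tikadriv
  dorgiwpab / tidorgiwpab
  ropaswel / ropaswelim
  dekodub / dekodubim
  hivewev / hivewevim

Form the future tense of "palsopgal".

tipalsopgal

manimol and vogsahpal both end in -l yet inflect differently (manimlet, tivogsahpal), so the final letter is not what conditions the rule; the last vowel is.
"palsopgal" has last vowel 'a'. The stems whose last vowel is 'a' (vogsahpal → tivogsahpal, dorgiwpab → tidorgiwpab) add the prefix ti-.
So palsopgal → tipalsopgal.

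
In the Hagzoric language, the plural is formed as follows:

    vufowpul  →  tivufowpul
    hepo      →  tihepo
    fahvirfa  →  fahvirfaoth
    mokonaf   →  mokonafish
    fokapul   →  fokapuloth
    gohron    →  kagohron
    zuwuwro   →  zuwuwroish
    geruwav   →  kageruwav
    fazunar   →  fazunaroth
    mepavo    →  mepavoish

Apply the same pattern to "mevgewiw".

mevgewiwish

vufowpul and fokapul both end in -l yet inflect differently (tivufowpul, fokapuloth), so the final letter is not what conditions the rule; the first letter is.
"mevgewiw" begins with m-. The stems beginning with m- (mepavo → mepavoish, mokonaf → mokonafish) add -ish.
The other patterns: stems beginning with g- add the prefix ka-; stems beginning with h- or v- add the prefix ti-; stems beginning with f- add -oth.
So mevgewiw → mevgewiwish.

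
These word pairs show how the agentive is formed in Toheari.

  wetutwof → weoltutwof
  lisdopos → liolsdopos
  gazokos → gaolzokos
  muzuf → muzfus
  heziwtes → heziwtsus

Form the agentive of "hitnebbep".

hitnebbpus

wetutwof and muzuf both end in -f yet inflect differently (weoltutwof, muzfus), so the final letter is not what conditions the rule; the last vowel is.
"hitnebbep" has last vowel 'e'. The one such stem in the data (heziwtes → heziwtsus) deletes the last vowel and adds -us (as does muzuf), so the same rule applies.
So hitnebbep → hitnebbpus.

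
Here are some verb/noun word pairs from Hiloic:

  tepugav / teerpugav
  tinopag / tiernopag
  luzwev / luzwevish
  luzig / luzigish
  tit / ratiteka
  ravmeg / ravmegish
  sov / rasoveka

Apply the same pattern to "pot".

sov and luzwev both end in -v yet inflect differently (rasoveka, luzwevish), so the final letter is not what conditions the rule; the number of vowels is.
"pot" has 1 vowel. The stems with 1 vowel (tit → ratiteka, sov → rasoveka) add ra- … -eka around the stem.
The other patterns: stems with 2 vowels add -ish; stems with 3 vowels insert -er- after the first vowel.
So pot → rapoteka.

rapoteka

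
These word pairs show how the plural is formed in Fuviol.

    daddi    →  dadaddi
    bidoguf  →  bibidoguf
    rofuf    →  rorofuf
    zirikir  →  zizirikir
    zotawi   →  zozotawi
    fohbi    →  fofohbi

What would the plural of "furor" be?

fufuror

Every pair shown (daddi → dadaddi, bidoguf → bibidoguf, rofuf → rorofuf, …) follows the same rule: repeat the first consonant+vowel as a prefix.
So furor → fufuror.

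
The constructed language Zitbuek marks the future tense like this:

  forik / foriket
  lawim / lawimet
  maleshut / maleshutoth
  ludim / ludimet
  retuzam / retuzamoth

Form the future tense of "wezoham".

lawim and retuzam both end in -m yet inflect differently (lawimet, retuzamoth), so the final letter is not what conditions the rule; the last vowel is.
"wezoham" has last vowel 'a'. The one such stem in the data (retuzam → retuzamoth) adds -oth, so the same rule applies.
The other pattern: stems whose last vowel is 'i' add -et.
So wezoham → wezohamoth.

wezohamoth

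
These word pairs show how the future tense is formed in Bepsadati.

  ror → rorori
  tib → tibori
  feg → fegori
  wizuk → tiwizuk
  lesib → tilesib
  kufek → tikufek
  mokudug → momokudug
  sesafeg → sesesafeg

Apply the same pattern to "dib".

dibori

"dib" has 1 vowel. The stems with 1 vowel (ror → rorori, tib → tibori, feg → fegori) add -ori.
The other patterns: stems with 2 vowels add the prefix ti-; stems with 3 vowels repeat the first consonant+vowel as a prefix.
So dib → dibori.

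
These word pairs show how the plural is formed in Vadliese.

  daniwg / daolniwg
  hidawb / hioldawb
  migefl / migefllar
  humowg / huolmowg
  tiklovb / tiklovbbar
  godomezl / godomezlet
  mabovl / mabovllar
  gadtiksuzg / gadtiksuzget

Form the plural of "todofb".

todofbbar

humowg and gadtiksuzg both end in -g yet inflect differently (huolmowg, gadtiksuzget), so the final letter is not what conditions the rule; the second-to-last letter is.
"todofb" has second-to-last letter 'f'. The one such stem in the data (migefl → migefllar) doubles the final consonant and adds -ar (as do mabovl, tiklovb), so the same rule applies.
The other patterns: stems whose second-to-last letter is 'w' insert -ol- after the first vowel; stems whose second-to-last letter is 'z' add -et.
So todofb → todofbbar.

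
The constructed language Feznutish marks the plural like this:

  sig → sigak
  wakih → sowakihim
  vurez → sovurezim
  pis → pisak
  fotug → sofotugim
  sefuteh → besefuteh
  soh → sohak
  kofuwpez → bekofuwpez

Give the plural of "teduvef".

beteduvef

"teduvef" has 3 vowels. The stems with 3 vowels (sefuteh → besefuteh, kofuwpez → bekofuwpez) add the prefix be-.
So teduvef → beteduvef.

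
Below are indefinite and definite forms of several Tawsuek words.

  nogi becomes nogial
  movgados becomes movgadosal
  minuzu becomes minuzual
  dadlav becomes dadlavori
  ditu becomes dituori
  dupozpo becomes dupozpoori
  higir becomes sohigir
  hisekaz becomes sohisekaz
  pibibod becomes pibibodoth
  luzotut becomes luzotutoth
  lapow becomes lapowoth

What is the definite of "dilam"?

dilamori

minuzu and ditu both end in -u yet inflect differently (minuzual, dituori), so the final letter is not what conditions the rule; the first letter is.
"dilam" begins with d-. The stems beginning with d- (dadlav → dadlavori, ditu → dituori, dupozpo → dupozpoori) add -ori.
The other patterns: stems beginning with m- or n- add -al; stems beginning with h- add the prefix so-; stems beginning with l- or p- add -oth.
So dilam → dilamori.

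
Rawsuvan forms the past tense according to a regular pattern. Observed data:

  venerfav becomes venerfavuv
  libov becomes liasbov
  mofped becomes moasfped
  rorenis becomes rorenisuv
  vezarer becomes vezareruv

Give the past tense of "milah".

miaslah

"milah" has 2 vowels. The stems with 2 vowels (mofped → moasfped, libov → liasbov) insert -as- after the first vowel.
So milah → miaslah.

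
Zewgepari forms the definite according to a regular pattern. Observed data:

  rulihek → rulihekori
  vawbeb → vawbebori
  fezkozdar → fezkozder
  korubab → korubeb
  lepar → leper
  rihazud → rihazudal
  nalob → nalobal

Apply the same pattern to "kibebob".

kibebobal

"kibebob" has last vowel 'o'. The one such stem in the data (nalob → nalobal) adds -al, so the same rule applies.
So kibebob → kibebobal.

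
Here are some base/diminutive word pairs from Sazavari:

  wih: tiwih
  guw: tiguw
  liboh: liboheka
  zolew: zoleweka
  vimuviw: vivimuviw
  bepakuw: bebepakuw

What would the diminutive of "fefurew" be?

fefefurew

wih and liboh both end in -h yet inflect differently (tiwih, liboheka), so the final letter is not what conditions the rule; the number of vowels is.
"fefurew" has 3 vowels. The stems with 3 vowels (vimuviw → vivimuviw, bepakuw → bebepakuw) repeat the first consonant+vowel as a prefix.
So fefurew → fefefurew.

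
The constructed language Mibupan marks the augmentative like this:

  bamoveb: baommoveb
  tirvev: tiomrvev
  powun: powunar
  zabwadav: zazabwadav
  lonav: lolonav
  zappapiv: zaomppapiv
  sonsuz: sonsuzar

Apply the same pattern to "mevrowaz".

lonav and zappapiv both end in -v yet inflect differently (lolonav, zaomppapiv), so the final letter is not what conditions the rule; the last vowel is.
"mevrowaz" has last vowel 'a'. The stems whose last vowel is 'a' (lonav → lolonav, zabwadav → zazabwadav) repeat the first consonant+vowel as a prefix.
So mevrowaz → memevrowaz.

memevrowaz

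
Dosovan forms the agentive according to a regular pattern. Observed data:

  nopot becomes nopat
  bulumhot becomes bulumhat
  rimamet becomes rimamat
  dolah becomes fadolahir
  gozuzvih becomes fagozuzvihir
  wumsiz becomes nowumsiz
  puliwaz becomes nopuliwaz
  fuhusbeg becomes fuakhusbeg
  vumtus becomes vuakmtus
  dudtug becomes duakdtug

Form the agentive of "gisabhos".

"gisabhos" ends in -s. The one such stem in the data (vumtus → vuakmtus) inserts -ak- after the first vowel (as do fuhusbeg, dudtug), so the same rule applies.
The other patterns: stems ending in -t change the last vowel to 'a'; stems ending in -h add fa- … -ir around the stem; stems ending in -z add the prefix no-.
So gisabhos → giaksabhos.

giaksabhos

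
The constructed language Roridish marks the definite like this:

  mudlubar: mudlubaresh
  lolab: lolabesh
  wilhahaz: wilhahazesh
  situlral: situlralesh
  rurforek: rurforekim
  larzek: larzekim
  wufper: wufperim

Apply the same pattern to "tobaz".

mudlubar and wufper both end in -r yet inflect differently (mudlubaresh, wufperim), so the final letter is not what conditions the rule; the last vowel is.
"tobaz" has last vowel 'a'. The stems whose last vowel is 'a' (mudlubar → mudlubaresh, lolab → lolabesh, wilhahaz → wilhahazesh) add -esh.
So tobaz → tobazesh.

tobazesh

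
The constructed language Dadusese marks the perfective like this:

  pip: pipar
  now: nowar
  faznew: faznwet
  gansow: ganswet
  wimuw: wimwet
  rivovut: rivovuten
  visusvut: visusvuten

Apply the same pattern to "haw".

hawar

now and faznew both end in -w yet inflect differently (nowar, faznwet), so the final letter is not what conditions the rule; the number of vowels is.
"haw" has 1 vowel. The stems with 1 vowel (pip → pipar, now → nowar) add -ar.
The other patterns: stems with 2 vowels delete the last vowel and add -et; stems with 3 vowels add -en.
So haw → hawar.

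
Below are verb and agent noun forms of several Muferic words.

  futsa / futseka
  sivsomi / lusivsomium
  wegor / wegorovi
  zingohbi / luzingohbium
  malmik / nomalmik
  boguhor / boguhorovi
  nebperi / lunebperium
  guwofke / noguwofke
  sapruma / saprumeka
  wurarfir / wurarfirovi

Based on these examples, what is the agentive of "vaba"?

vabeka

"vaba" ends in -a. The stems ending in -a (futsa → futseka, sapruma → saprumeka) drop the final letter and add -eka.
The other patterns: stems ending in -r add -ovi; stems ending in -i add lu- … -um around the stem; stems ending in -e or -k add the prefix no-.
So vaba → vabeka.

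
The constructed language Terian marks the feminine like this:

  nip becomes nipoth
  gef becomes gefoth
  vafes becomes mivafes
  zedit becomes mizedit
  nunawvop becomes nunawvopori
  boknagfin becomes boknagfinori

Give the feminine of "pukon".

mipukon

nip and nunawvop both end in -p yet inflect differently (nipoth, nunawvopori), so the final letter is not what conditions the rule; the number of vowels is.
"pukon" has 2 vowels. The stems with 2 vowels (vafes → mivafes, zedit → mizedit) add the prefix mi-.
So pukon → mipukon.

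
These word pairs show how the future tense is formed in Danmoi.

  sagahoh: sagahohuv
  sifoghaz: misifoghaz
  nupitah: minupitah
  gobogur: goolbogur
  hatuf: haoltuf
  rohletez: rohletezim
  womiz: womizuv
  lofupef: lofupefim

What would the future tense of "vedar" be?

lofupef and hatuf both end in -f yet inflect differently (lofupefim, haoltuf), so the final letter is not what conditions the rule; the last vowel is.
"vedar" has last vowel 'a'. The stems whose last vowel is 'a' (nupitah → minupitah, sifoghaz → misifoghaz) add the prefix mi-.
The other patterns: stems whose last vowel is 'e' add -im; stems whose last vowel is 'u' insert -ol- after the first vowel; stems whose last vowel is 'i' or 'o' add -uv.
So vedar → mivedar.

mivedar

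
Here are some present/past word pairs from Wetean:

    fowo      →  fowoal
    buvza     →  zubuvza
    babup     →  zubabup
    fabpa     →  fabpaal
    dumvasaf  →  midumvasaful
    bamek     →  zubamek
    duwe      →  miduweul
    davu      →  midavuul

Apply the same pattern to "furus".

furusal

fabpa and buvza both end in -a yet inflect differently (fabpaal, zubuvza), so the final letter is not what conditions the rule; the first letter is.
"furus" begins with f-. The stems beginning with f- (fabpa → fabpaal, fowo → fowoal) add -al.
So furus → furusal.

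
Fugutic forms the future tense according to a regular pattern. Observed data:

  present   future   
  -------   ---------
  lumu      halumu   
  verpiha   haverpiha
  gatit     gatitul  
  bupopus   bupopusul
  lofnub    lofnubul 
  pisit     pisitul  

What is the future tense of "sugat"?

sugatul

lumu and bupopus both have last vowel 'u' yet inflect differently (halumu, bupopusul), so the last vowel is not what conditions the rule; whether the stem ends in a vowel or a consonant is.
"sugat" ends in a consonant. The stems ending in a consonant (gatit → gatitul, bupopus → bupopusul, lofnub → lofnubul) add -ul.
So sugat → sugatul.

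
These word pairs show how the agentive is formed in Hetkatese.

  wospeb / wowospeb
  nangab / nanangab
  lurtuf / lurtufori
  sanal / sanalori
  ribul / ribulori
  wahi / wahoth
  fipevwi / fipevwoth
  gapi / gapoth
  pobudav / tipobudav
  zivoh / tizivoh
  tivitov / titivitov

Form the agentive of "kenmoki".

nangab and sanal both have last vowel 'a' yet inflect differently (nanangab, sanalori), so the last vowel is not what conditions the rule; the final letter is.
"kenmoki" ends in -i. The stems ending in -i (wahi → wahoth, fipevwi → fipevwoth, gapi → gapoth) drop the final letter and add -oth.
The other patterns: stems ending in -b repeat the first consonant+vowel as a prefix; stems ending in -f or -l add -ori; stems ending in -h or -v add the prefix ti-.
So kenmoki → kenmokoth.

kenmokoth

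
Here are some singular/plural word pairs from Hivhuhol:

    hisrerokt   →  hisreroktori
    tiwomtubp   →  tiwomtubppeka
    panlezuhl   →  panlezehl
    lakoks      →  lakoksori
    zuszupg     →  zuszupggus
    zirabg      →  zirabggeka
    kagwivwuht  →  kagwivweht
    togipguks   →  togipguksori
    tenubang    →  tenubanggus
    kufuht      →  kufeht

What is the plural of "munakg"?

munakgori

zuszupg and zirabg both end in -g yet inflect differently (zuszupggus, zirabggeka), so the final letter is not what conditions the rule; the second-to-last letter is.
"munakg" has second-to-last letter 'k'. The stems whose second-to-last letter is 'k' (hisrerokt → hisreroktori, togipguks → togipguksori, lakoks → lakoksori) add -ori.
The other patterns: stems whose second-to-last letter is 'h' change the last vowel to 'e'; stems whose second-to-last letter is 'n' or 'p' double the final consonant and add -us; stems whose second-to-last letter is 'b' double the final consonant and add -eka.
So munakg → munakgori.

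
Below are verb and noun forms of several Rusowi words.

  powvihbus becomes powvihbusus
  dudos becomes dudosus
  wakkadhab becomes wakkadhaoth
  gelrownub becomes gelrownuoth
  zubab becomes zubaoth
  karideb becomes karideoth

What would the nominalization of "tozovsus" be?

tozovsusus

gelrownub and powvihbus both have last vowel 'u' yet inflect differently (gelrownuoth, powvihbusus), so the last vowel is not what conditions the rule; the final letter is.
"tozovsus" ends in -s. The stems ending in -s (powvihbus → powvihbusus, dudos → dudosus) add -us.
The other pattern: stems ending in -b drop the final letter and add -oth.
So tozovsus → tozovsusus.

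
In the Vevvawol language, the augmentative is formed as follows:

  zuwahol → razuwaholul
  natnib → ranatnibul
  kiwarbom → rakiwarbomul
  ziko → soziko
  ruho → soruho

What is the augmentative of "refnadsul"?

rarefnadsulul

"refnadsul" ends in a consonant. The stems ending in a consonant (zuwahol → razuwaholul, natnib → ranatnibul, kiwarbom → rakiwarbomul) add ra- … -ul around the stem.
The other pattern: stems ending in a vowel add the prefix so-.
So refnadsul → rarefnadsulul.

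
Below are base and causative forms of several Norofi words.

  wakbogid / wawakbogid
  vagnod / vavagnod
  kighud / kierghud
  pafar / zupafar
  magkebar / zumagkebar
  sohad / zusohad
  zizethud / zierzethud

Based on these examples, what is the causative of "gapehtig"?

zizethud and wakbogid both end in -d yet inflect differently (zierzethud, wawakbogid), so the final letter is not what conditions the rule; the last vowel is.
"gapehtig" has last vowel 'i'. The one such stem in the data (wakbogid → wawakbogid) repeats the first consonant+vowel as a prefix (as does vagnod), so the same rule applies.
The other patterns: stems whose last vowel is 'u' insert -er- after the first vowel; stems whose last vowel is 'a' add the prefix zu-.
So gapehtig → gagapehtig.

gagapehtig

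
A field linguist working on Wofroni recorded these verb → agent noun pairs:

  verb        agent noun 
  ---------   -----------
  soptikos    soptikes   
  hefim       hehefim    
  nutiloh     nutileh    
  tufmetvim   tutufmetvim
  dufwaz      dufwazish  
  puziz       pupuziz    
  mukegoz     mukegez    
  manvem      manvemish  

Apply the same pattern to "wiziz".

wiwiziz

mukegoz and puziz both end in -z yet inflect differently (mukegez, pupuziz), so the final letter is not what conditions the rule; the last vowel is.
"wiziz" has last vowel 'i'. The stems whose last vowel is 'i' (puziz → pupuziz, hefim → hehefim, tufmetvim → tutufmetvim) repeat the first consonant+vowel as a prefix.
So wiziz → wiwiziz.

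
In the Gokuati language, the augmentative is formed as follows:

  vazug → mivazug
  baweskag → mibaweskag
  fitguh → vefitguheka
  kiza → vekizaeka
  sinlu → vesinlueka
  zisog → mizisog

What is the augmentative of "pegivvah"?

baweskag and kiza both have last vowel 'a' yet inflect differently (mibaweskag, vekizaeka), so the last vowel is not what conditions the rule; the final letter is.
"pegivvah" ends in -h. The one such stem in the data (fitguh → vefitguheka) adds ve- … -eka around the stem, so the same rule applies.
The other pattern: stems ending in -g add the prefix mi-.
So pegivvah → vepegivvaheka.

vepegivvaheka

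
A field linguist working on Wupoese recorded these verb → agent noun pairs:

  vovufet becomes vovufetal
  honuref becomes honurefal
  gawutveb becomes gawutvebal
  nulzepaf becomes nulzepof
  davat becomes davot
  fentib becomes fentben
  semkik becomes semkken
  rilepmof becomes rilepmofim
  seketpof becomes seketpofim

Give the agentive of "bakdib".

bakdben

honuref and nulzepaf both end in -f yet inflect differently (honurefal, nulzepof), so the final letter is not what conditions the rule; the last vowel is.
"bakdib" has last vowel 'i'. The stems whose last vowel is 'i' (fentib → fentben, semkik → semkken) delete the last vowel and add -en.
The other patterns: stems whose last vowel is 'e' add -al; stems whose last vowel is 'a' change the last vowel to 'o'; stems whose last vowel is 'o' add -im.
So bakdib → bakdben.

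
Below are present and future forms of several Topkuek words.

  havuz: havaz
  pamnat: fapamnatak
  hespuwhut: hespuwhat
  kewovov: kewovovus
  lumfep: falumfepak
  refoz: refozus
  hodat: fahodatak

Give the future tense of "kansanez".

fakansanezak

hespuwhut and hodat both end in -t yet inflect differently (hespuwhat, fahodatak), so the final letter is not what conditions the rule; the last vowel is.
"kansanez" has last vowel 'e'. The one such stem in the data (lumfep → falumfepak) adds fa- … -ak around the stem, so the same rule applies.
The other patterns: stems whose last vowel is 'u' change the last vowel to 'a'; stems whose last vowel is 'o' add -us.
So kansanez → fakansanezak.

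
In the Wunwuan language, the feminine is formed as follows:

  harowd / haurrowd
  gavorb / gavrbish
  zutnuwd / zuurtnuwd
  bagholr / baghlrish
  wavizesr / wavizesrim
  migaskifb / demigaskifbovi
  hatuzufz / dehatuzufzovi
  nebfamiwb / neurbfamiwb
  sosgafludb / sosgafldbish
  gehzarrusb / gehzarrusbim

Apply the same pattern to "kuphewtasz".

gehzarrusb and migaskifb both end in -b yet inflect differently (gehzarrusbim, demigaskifbovi), so the final letter is not what conditions the rule; the second-to-last letter is.
"kuphewtasz" has second-to-last letter 's'. The stems whose second-to-last letter is 's' (gehzarrusb → gehzarrusbim, wavizesr → wavizesrim) add -im.
The other patterns: stems whose second-to-last letter is 'f' add de- … -ovi around the stem; stems whose second-to-last letter is 'w' insert -ur- after the first vowel; stems whose second-to-last letter is 'd', 'l' or 'r' delete the last vowel and add -ish.
So kuphewtasz → kuphewtaszim.

kuphewtaszim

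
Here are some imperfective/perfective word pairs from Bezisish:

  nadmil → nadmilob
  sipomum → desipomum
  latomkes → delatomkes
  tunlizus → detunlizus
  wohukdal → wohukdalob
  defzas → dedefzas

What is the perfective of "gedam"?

defzas and wohukdal both have last vowel 'a' yet inflect differently (dedefzas, wohukdalob), so the last vowel is not what conditions the rule; the final letter is.
"gedam" ends in -m. The one such stem in the data (sipomum → desipomum) adds the prefix de-, so the same rule applies.
The other pattern: stems ending in -l add -ob.
So gedam → degedam.

degedam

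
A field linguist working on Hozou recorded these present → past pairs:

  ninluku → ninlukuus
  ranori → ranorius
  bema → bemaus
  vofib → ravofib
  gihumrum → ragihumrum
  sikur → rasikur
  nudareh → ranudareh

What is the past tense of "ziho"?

ranori and vofib both have last vowel 'i' yet inflect differently (ranorius, ravofib), so the last vowel is not what conditions the rule; whether the stem ends in a vowel or a consonant is.
"ziho" ends in a vowel. The stems ending in a vowel (ninluku → ninlukuus, ranori → ranorius, bema → bemaus) add -us.
So ziho → zihous.

zihous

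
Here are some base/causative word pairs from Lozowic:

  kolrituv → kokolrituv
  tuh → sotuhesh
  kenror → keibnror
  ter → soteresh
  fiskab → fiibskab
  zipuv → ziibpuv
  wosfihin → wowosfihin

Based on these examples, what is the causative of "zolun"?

ter and kenror both end in -r yet inflect differently (soteresh, keibnror), so the final letter is not what conditions the rule; the number of vowels is.
"zolun" has 2 vowels. The stems with 2 vowels (zipuv → ziibpuv, fiskab → fiibskab, kenror → keibnror) insert -ib- after the first vowel.
The other patterns: stems with 1 vowel add so- … -esh around the stem; stems with 3 vowels repeat the first consonant+vowel as a prefix.
So zolun → zoiblun.

zoiblun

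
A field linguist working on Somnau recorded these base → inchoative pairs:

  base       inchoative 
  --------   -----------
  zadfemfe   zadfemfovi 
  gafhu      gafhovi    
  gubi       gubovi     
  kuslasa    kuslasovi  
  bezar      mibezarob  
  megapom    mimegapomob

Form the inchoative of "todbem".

kuslasa and bezar both have last vowel 'a' yet inflect differently (kuslasovi, mibezarob), so the last vowel is not what conditions the rule; whether the stem ends in a vowel or a consonant is.
"todbem" ends in a consonant. The stems ending in a consonant (bezar → mibezarob, megapom → mimegapomob) add mi- … -ob around the stem.
So todbem → mitodbemob.

mitodbemob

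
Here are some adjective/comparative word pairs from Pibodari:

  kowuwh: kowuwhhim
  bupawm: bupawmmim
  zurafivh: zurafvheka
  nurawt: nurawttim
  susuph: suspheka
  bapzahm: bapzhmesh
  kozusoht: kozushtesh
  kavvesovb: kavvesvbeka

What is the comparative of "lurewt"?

"lurewt" has second-to-last letter 'w'. The stems whose second-to-last letter is 'w' (kowuwh → kowuwhhim, bupawm → bupawmmim, nurawt → nurawttim) double the final consonant and add -im.
So lurewt → lurewttim.

lurewttim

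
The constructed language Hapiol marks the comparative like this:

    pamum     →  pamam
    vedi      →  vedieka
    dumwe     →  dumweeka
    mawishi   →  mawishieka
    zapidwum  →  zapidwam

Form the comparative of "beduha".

beduhaeka

"beduha" ends in a vowel. The stems ending in a vowel (vedi → vedieka, mawishi → mawishieka, dumwe → dumweeka) add -eka.
So beduha → beduhaeka.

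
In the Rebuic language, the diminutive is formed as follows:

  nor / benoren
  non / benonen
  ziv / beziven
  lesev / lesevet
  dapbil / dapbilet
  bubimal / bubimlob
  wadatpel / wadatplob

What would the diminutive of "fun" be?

ziv and lesev both end in -v yet inflect differently (beziven, lesevet), so the final letter is not what conditions the rule; the number of vowels is.
"fun" has 1 vowel. The stems with 1 vowel (nor → benoren, non → benonen, ziv → beziven) add be- … -en around the stem.
The other patterns: stems with 2 vowels add -et; stems with 3 vowels delete the last vowel and add -ob.
So fun → befunen.

befunen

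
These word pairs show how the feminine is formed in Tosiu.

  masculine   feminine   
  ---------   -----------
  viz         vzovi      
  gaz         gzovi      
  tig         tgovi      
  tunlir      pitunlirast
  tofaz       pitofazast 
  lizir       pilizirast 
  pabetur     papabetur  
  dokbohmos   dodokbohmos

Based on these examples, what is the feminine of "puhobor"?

pupuhobor

viz and tofaz both end in -z yet inflect differently (vzovi, pitofazast), so the final letter is not what conditions the rule; the number of vowels is.
"puhobor" has 3 vowels. The stems with 3 vowels (pabetur → papabetur, dokbohmos → dodokbohmos) repeat the first consonant+vowel as a prefix.
The other patterns: stems with 1 vowel delete the last vowel and add -ovi; stems with 2 vowels add pi- … -ast around the stem.
So puhobor → pupuhobor.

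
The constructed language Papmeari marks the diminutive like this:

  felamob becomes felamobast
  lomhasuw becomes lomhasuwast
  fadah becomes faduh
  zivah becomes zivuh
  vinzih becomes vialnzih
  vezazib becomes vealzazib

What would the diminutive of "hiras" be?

"hiras" has last vowel 'a'. The stems whose last vowel is 'a' (fadah → faduh, zivah → zivuh) change the last vowel to 'u'.
The other patterns: stems whose last vowel is 'o' or 'u' add -ast; stems whose last vowel is 'i' insert -al- after the first vowel.
So hiras → hirus.

hirus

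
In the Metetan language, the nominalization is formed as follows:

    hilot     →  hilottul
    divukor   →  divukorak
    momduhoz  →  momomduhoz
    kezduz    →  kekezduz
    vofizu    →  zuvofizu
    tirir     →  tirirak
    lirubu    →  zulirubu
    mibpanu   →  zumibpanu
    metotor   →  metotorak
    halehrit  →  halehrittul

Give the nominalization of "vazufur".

vazufurak

tirir and halehrit both have last vowel 'i' yet inflect differently (tirirak, halehrittul), so the last vowel is not what conditions the rule; the final letter is.
"vazufur" ends in -r. The stems ending in -r (divukor → divukorak, metotor → metotorak, tirir → tirirak) add -ak.
So vazufur → vazufurak.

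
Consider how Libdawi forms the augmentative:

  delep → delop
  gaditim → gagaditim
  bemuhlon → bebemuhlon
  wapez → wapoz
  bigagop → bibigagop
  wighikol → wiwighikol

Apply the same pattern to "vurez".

vuroz

"vurez" has last vowel 'e'. The stems whose last vowel is 'e' (wapez → wapoz, delep → delop) change the last vowel to 'o'.
So vurez → vuroz.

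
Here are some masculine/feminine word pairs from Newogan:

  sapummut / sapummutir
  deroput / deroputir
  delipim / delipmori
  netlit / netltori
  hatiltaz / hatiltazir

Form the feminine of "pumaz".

netlit and sapummut both end in -t yet inflect differently (netltori, sapummutir), so the final letter is not what conditions the rule; the last vowel is.
"pumaz" has last vowel 'a'. The one such stem in the data (hatiltaz → hatiltazir) adds -ir, so the same rule applies.
The other pattern: stems whose last vowel is 'i' delete the last vowel and add -ori.
So pumaz → pumazir.

pumazir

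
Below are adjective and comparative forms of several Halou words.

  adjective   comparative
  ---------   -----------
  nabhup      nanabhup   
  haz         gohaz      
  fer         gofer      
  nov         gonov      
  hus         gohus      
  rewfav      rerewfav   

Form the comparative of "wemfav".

wewemfav

rewfav and nov both end in -v yet inflect differently (rerewfav, gonov), so the final letter is not what conditions the rule; the number of vowels is.
"wemfav" has 2 vowels. The stems with 2 vowels (nabhup → nanabhup, rewfav → rerewfav) repeat the first consonant+vowel as a prefix.
The other pattern: stems with 1 vowel add the prefix go-.
So wemfav → wewemfav.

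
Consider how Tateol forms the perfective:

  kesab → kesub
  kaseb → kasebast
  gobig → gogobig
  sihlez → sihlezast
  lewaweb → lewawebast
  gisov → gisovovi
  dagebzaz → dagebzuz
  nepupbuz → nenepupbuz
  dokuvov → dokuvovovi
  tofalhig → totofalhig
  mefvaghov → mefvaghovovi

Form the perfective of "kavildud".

kakavildud

"kavildud" has last vowel 'u'. The one such stem in the data (nepupbuz → nenepupbuz) repeats the first consonant+vowel as a prefix (as do tofalhig, gobig), so the same rule applies.
The other patterns: stems whose last vowel is 'a' change the last vowel to 'u'; stems whose last vowel is 'o' add -ovi; stems whose last vowel is 'e' add -ast.
So kavildud → kakavildud.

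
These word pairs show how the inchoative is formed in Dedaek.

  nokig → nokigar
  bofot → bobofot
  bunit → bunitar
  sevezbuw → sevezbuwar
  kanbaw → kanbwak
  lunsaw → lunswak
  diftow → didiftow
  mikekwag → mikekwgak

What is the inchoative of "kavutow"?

kakavutow

"kavutow" has last vowel 'o'. The stems whose last vowel is 'o' (bofot → bobofot, diftow → didiftow) repeat the first consonant+vowel as a prefix.
The other patterns: stems whose last vowel is 'i' or 'u' add -ar; stems whose last vowel is 'a' delete the last vowel and add -ak.
So kavutow → kakavutow.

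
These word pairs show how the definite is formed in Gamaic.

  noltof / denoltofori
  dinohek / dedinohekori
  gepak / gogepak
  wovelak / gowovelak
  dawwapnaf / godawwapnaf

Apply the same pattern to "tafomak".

dinohek and gepak both end in -k yet inflect differently (dedinohekori, gogepak), so the final letter is not what conditions the rule; the last vowel is.
"tafomak" has last vowel 'a'. The stems whose last vowel is 'a' (gepak → gogepak, wovelak → gowovelak, dawwapnaf → godawwapnaf) add the prefix go-.
So tafomak → gotafomak.

gotafomak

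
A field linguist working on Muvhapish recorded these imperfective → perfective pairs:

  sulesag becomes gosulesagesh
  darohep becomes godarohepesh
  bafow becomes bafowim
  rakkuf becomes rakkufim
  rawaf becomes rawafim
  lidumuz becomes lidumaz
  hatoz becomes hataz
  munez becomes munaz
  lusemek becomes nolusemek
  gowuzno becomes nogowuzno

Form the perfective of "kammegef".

"kammegef" ends in -f. The stems ending in -f (rakkuf → rakkufim, rawaf → rawafim) add -im.
So kammegef → kammegefim.

kammegefim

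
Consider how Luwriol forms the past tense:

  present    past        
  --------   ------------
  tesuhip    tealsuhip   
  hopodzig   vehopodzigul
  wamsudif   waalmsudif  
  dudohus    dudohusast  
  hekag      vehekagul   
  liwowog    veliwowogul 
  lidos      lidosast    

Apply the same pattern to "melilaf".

"melilaf" ends in -f. The one such stem in the data (wamsudif → waalmsudif) inserts -al- after the first vowel (as does tesuhip), so the same rule applies.
So melilaf → meallilaf.

meallilaf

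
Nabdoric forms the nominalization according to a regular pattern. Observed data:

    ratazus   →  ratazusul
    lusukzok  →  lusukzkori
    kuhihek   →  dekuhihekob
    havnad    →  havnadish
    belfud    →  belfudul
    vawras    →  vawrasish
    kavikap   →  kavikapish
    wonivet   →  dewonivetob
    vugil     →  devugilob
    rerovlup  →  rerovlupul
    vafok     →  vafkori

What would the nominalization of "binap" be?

belfud and havnad both end in -d yet inflect differently (belfudul, havnadish), so the final letter is not what conditions the rule; the last vowel is.
"binap" has last vowel 'a'. The stems whose last vowel is 'a' (havnad → havnadish, kavikap → kavikapish, vawras → vawrasish) add -ish.
So binap → binapish.

binapish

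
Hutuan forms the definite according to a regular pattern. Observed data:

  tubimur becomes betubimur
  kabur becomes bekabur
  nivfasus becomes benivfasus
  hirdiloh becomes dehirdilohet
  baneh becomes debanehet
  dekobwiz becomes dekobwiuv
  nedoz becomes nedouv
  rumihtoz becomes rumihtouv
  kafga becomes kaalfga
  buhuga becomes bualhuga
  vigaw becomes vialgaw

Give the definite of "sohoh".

hirdiloh and nedoz both have last vowel 'o' yet inflect differently (dehirdilohet, nedouv), so the last vowel is not what conditions the rule; the final letter is.
"sohoh" ends in -h. The stems ending in -h (hirdiloh → dehirdilohet, baneh → debanehet) add de- … -et around the stem.
So sohoh → desohohet.

desohohet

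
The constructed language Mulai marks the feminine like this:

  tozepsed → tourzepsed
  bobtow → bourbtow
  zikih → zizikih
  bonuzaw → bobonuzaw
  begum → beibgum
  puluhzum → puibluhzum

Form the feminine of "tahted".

taurhted

bobtow and bonuzaw both end in -w yet inflect differently (bourbtow, bobonuzaw), so the final letter is not what conditions the rule; the last vowel is.
"tahted" has last vowel 'e'. The one such stem in the data (tozepsed → tourzepsed) inserts -ur- after the first vowel (as does bobtow), so the same rule applies.
So tahted → taurhted.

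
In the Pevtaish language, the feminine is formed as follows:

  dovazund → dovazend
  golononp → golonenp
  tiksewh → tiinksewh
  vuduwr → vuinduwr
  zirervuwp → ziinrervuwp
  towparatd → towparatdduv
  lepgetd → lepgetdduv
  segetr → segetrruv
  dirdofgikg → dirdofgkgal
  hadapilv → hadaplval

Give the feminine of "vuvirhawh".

vuinvirhawh

"vuvirhawh" has second-to-last letter 'w'. The stems whose second-to-last letter is 'w' (tiksewh → tiinksewh, vuduwr → vuinduwr, zirervuwp → ziinrervuwp) insert -in- after the first vowel.
So vuvirhawh → vuinvirhawh.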